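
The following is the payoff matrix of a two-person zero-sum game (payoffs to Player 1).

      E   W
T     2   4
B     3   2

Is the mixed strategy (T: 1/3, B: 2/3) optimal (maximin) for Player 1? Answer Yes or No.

Yes

Against E this mix gives (1/3)·2 + (2/3)·3 = 8/3.
Against W this mix gives (1/3)·4 + (2/3)·2 = 8/3.
All of Player 2's active replies (E, W) yield 8/3, and no column does worse for Player 1. The mix makes Player 2 indifferent and guarantees 8/3, so it is optimal.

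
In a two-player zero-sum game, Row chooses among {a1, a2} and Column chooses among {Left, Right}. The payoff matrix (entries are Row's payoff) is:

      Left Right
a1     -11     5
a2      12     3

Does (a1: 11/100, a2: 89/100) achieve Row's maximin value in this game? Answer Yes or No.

Against Left this mix gives (11/100)·(-11) + (89/100)·12 = 947/100.
Against Right this mix gives (11/100)·5 + (89/100)·3 = 161/50.
Column will play Right, holding Row to 161/50. Shifting weight toward the row that does better against Right would raise this floor (the equalizing mix achieves 93/25 against both Right and Left), so the proposed strategy is not optimal.

No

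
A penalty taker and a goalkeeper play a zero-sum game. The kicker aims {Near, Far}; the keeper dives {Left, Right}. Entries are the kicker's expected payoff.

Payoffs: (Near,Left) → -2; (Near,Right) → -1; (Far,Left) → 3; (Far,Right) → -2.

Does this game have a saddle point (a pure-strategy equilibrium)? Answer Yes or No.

No

Row minima: Near → -2, Far → -2; maximin = -2.
Column maxima: Left → 3, Right → -1; minimax = -1.
-2 ≠ -1, so no pure-strategy equilibrium exists.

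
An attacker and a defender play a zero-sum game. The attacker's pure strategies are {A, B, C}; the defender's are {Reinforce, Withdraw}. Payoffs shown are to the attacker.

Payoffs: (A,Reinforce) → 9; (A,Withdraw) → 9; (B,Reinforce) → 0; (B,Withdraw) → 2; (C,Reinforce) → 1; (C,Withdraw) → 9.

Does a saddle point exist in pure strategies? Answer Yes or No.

Yes

Row minima: A → 9, B → 0, C → 1; maximin = 9.
Column maxima: Reinforce → 9, Withdraw → 9; minimax = 9.
maximin = minimax = 9, so a saddle point exists.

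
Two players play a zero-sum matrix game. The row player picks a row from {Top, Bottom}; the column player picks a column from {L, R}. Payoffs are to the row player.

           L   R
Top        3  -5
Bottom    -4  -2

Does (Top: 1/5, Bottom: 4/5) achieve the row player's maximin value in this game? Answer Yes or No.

Yes

Against L this mix gives (1/5)·3 + (4/5)·(-4) = -13/5.
Against R this mix gives (1/5)·(-5) + (4/5)·(-2) = -13/5.
All of the column player's active replies (L, R) yield -13/5, and no column does worse for the row player. The mix makes the column player indifferent and guarantees -13/5, so it is optimal.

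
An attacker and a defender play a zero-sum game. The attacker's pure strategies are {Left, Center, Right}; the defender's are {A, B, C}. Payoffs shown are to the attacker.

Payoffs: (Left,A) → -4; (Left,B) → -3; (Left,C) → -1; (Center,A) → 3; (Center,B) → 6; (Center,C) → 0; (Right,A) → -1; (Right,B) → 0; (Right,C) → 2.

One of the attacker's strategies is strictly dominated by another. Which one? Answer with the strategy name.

Center gives a strictly higher payoff than Left against every column: 3 > -4, 6 > -3, 0 > -1.
So Left is strictly dominated and the attacker never plays it.

Left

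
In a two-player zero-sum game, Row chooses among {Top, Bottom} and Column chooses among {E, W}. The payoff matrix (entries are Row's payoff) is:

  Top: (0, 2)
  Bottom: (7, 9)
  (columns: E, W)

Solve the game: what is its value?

7

Row minima: Top → 0, Bottom → 7; maximin = 7.
Column maxima: E → 7, W → 9; minimax = 7.
Since maximin = minimax = 7, there is a saddle point and the value is 7.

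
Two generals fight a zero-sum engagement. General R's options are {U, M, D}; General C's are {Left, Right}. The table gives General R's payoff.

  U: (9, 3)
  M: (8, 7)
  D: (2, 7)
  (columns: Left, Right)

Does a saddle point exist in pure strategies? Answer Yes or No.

Row minima: U → 3, M → 7, D → 2; maximin = 7.
Column maxima: Left → 9, Right → 7; minimax = 7.
maximin = minimax = 7, so a saddle point exists.

Yes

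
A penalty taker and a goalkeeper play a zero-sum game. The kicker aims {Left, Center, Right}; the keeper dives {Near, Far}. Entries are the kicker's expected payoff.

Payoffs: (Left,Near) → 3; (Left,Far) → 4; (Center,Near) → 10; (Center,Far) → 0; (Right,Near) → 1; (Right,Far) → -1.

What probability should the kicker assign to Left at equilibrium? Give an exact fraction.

10/11

Row minima: Left → 3, Center → 0, Right → -1; maximin = 3.
Column maxima: Near → 10, Far → 4; minimax = 4.
3 ≠ 4, so there is no saddle point; optimal play is mixed.
Right is strictly dominated by Left, so the kicker never plays it.
On the remaining 2×2 (Left, Center vs Near, Far):
Let the kicker play Left with probability p. Expected payoff against Near: 3p + 10(1−p) = −7p + 10; against Far: 4p + 0(1−p) = 4p.
Setting these equal: −7p + 10 = 4p ⇒ −11p = -10 ⇒ p = 10/11, and the value is (-7)·(10/11) + 10 = 40/11.
For the keeper: with q = P(Near), equating Left's and Center's payoffs gives −q + 4 = 10q ⇒ q = 4/11.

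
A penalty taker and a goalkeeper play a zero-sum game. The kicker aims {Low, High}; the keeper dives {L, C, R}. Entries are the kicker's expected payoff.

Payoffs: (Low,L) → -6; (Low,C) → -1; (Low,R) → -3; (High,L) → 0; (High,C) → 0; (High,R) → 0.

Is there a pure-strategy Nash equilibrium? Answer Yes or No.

Yes

Row minima: Low → -6, High → 0; maximin = 0.
Column maxima: L → 0, C → 0, R → 0; minimax = 0.
maximin = minimax = 0, so a saddle point exists.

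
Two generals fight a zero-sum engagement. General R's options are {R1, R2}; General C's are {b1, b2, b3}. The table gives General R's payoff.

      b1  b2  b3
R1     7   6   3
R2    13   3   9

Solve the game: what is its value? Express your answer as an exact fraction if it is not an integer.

Row minima: R1 → 3, R2 → 3; maximin = 3.
Column maxima: b1 → 13, b2 → 6, b3 → 9; minimax = 6.
3 ≠ 6, so there is no saddle point; optimal play is mixed.
b1 is strictly dominated by b2 (it gives General R strictly more in every row), so General C never plays it.
On the remaining 2×2 (R1, R2 vs b2, b3):
Let General R play R1 with probability p. Expected payoff against b2: 6p + 3(1−p) = 3p + 3; against b3: 3p + 9(1−p) = −6p + 9.
Setting these equal: 3p + 3 = −6p + 9 ⇒ 9p = 6 ⇒ p = 2/3, and the value is (3)·(2/3) + 3 = 5.
For General C: with q = P(b2), equating R1's and R2's payoffs gives 3q + 3 = −6q + 9 ⇒ q = 2/3.

5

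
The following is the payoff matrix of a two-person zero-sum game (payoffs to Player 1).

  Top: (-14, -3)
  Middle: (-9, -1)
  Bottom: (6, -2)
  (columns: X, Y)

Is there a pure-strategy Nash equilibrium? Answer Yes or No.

No

Row minima: Top → -14, Middle → -9, Bottom → -2; maximin = -2.
Column maxima: X → 6, Y → -1; minimax = -1.
-2 ≠ -1, so no pure-strategy equilibrium exists.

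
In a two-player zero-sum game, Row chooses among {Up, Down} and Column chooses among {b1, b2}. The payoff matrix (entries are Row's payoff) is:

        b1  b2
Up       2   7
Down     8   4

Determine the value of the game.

16/3

Row minima: Up → 2, Down → 4; maximin = 4.
Column maxima: b1 → 8, b2 → 7; minimax = 7.
4 ≠ 7, so there is no saddle point; optimal play is mixed.
Let Row play Up with probability p. Expected payoff against b1: 2p + 8(1−p) = −6p + 8; against b2: 7p + 4(1−p) = 3p + 4.
Setting these equal: −6p + 8 = 3p + 4 ⇒ −9p = -4 ⇒ p = 4/9, and the value is (-6)·(4/9) + 8 = 16/3.
For Column: with q = P(b1), equating Up's and Down's payoffs gives −5q + 7 = 4q + 4 ⇒ q = 1/3.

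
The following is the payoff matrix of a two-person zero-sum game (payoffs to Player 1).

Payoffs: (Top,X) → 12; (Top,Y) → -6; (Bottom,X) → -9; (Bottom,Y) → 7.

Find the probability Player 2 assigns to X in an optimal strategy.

Row minima: Top → -6, Bottom → -9; maximin = -6.
Column maxima: X → 12, Y → 7; minimax = 7.
-6 ≠ 7, so there is no saddle point; optimal play is mixed.
Let Player 1 play Top with probability p. Expected payoff against X: 12p + (-9)(1−p) = 21p − 9; against Y: (-6)p + 7(1−p) = −13p + 7.
Setting these equal: 21p − 9 = −13p + 7 ⇒ 34p = 16 ⇒ p = 8/17, and the value is (21)·(8/17) − 9 = 15/17.
For Player 2: with q = P(X), equating Top's and Bottom's payoffs gives 18q − 6 = −16q + 7 ⇒ q = 13/34.

13/34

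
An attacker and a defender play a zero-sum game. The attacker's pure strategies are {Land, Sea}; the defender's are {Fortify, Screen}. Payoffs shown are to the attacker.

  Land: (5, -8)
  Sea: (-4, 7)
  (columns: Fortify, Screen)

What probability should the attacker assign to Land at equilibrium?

11/24

Row minima: Land → -8, Sea → -4; maximin = -4.
Column maxima: Fortify → 5, Screen → 7; minimax = 5.
-4 ≠ 5, so there is no saddle point; optimal play is mixed.
Let the attacker play Land with probability p. Expected payoff against Fortify: 5p + (-4)(1−p) = 9p − 4; against Screen: (-8)p + 7(1−p) = −15p + 7.
Setting these equal: 9p − 4 = −15p + 7 ⇒ 24p = 11 ⇒ p = 11/24, and the value is (9)·(11/24) − 4 = 1/8.
For the defender: with q = P(Fortify), equating Land's and Sea's payoffs gives 13q − 8 = −11q + 7 ⇒ q = 5/8.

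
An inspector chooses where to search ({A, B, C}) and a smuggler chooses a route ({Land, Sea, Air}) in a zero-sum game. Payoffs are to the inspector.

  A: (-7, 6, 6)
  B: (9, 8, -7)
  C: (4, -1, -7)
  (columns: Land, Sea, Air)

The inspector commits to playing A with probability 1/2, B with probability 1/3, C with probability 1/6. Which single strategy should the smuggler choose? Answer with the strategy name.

If the smuggler plays Land, the inspector's expected payoff is (1/2)·(-7) + (1/3)·9 + (1/6)·4 = 1/6.
If the smuggler plays Sea, the inspector's expected payoff is (1/2)·6 + (1/3)·8 + (1/6)·(-1) = 11/2.
If the smuggler plays Air, the inspector's expected payoff is (1/2)·6 + (1/3)·(-7) + (1/6)·(-7) = -1/2.
The smuggler minimizes the inspector's payoff; the smallest is -1/2, so the best response is Air.

Air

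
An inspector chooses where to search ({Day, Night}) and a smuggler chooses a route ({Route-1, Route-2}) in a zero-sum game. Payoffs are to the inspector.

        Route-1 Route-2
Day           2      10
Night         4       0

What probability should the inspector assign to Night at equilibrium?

2/3

Row minima: Day → 2, Night → 0; maximin = 2.
Column maxima: Route-1 → 4, Route-2 → 10; minimax = 4.
2 ≠ 4, so there is no saddle point; optimal play is mixed.
Let the inspector play Day with probability p. Expected payoff against Route-1: 2p + 4(1−p) = −2p + 4; against Route-2: 10p + 0(1−p) = 10p.
Setting these equal: −2p + 4 = 10p ⇒ −12p = -4 ⇒ p = 1/3, and the value is (-2)·(1/3) + 4 = 10/3.
For the smuggler: with q = P(Route-1), equating Day's and Night's payoffs gives −8q + 10 = 4q ⇒ q = 5/6.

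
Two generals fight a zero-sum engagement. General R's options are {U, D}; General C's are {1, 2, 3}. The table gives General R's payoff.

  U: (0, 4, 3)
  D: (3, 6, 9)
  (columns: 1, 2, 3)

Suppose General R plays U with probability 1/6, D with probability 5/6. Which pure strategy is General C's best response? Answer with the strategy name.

1

If General C plays 1, General R's expected payoff is (1/6)·0 + (5/6)·3 = 5/2.
If General C plays 2, General R's expected payoff is (1/6)·4 + (5/6)·6 = 17/3.
If General C plays 3, General R's expected payoff is (1/6)·3 + (5/6)·9 = 8.
General C minimizes General R's payoff; the smallest is 5/2, so the best response is 1.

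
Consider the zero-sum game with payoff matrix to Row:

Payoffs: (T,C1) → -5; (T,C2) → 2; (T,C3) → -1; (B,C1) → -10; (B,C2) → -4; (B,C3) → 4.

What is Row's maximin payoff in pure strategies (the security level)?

-5

Row minima: T → -5, B → -10.
The best of these is -5.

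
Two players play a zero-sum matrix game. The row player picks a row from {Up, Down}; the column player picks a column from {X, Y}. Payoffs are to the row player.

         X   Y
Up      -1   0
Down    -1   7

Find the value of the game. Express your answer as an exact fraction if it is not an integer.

Row minima: Up → -1, Down → -1; maximin = -1.
Column maxima: X → -1, Y → 7; minimax = -1.
Since maximin = minimax = -1, there is a saddle point and the value is -1.

-1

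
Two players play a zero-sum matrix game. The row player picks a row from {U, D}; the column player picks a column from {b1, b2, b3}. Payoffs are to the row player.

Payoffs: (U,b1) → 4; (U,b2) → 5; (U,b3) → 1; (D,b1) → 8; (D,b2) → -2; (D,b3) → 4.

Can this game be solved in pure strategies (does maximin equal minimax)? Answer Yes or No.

No

Row minima: U → 1, D → -2; maximin = 1.
Column maxima: b1 → 8, b2 → 5, b3 → 4; minimax = 4.
1 ≠ 4, so no pure-strategy equilibrium exists.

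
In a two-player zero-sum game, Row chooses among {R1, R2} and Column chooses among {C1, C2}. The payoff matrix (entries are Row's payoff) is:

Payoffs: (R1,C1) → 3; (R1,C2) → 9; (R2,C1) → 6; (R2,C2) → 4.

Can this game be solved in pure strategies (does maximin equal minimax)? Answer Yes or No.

No

Row minima: R1 → 3, R2 → 4; maximin = 4.
Column maxima: C1 → 6, C2 → 9; minimax = 6.
4 ≠ 6, so no pure-strategy equilibrium exists.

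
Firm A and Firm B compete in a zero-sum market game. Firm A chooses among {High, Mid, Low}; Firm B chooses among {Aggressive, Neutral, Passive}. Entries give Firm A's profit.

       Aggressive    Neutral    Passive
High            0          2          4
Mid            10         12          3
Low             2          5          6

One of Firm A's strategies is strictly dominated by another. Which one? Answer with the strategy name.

Low gives a strictly higher payoff than High against every column: 2 > 0, 5 > 2, 6 > 4.
So High is strictly dominated and Firm A never plays it.

High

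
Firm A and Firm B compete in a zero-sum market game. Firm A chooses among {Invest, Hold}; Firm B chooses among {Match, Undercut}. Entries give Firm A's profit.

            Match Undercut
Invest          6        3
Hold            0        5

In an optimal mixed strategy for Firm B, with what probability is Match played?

1/4

Row minima: Invest → 3, Hold → 0; maximin = 3.
Column maxima: Match → 6, Undercut → 5; minimax = 5.
3 ≠ 5, so there is no saddle point; optimal play is mixed.
Let Firm A play Invest with probability p. Expected payoff against Match: 6p + 0(1−p) = 6p; against Undercut: 3p + 5(1−p) = −2p + 5.
Setting these equal: 6p = −2p + 5 ⇒ 8p = 5 ⇒ p = 5/8, and the value is (6)·(5/8) = 15/4.
For Firm B: with q = P(Match), equating Invest's and Hold's payoffs gives 3q + 3 = −5q + 5 ⇒ q = 1/4.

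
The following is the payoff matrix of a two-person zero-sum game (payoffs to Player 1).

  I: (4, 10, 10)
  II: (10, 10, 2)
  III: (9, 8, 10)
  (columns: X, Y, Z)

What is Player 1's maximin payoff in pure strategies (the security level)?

Row minima: I → 4, II → 2, III → 8.
The best of these is 8.

8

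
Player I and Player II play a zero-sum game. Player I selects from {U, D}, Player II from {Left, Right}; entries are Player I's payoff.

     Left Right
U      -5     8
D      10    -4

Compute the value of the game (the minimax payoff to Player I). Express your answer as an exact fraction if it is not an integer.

20/9

Row minima: U → -5, D → -4; maximin = -4.
Column maxima: Left → 10, Right → 8; minimax = 8.
-4 ≠ 8, so there is no saddle point; optimal play is mixed.
Let Player I play U with probability p. Expected payoff against Left: (-5)p + 10(1−p) = −15p + 10; against Right: 8p + (-4)(1−p) = 12p − 4.
Setting these equal: −15p + 10 = 12p − 4 ⇒ −27p = -14 ⇒ p = 14/27, and the value is (-15)·(14/27) + 10 = 20/9.
For Player II: with q = P(Left), equating U's and D's payoffs gives −13q + 8 = 14q − 4 ⇒ q = 4/9.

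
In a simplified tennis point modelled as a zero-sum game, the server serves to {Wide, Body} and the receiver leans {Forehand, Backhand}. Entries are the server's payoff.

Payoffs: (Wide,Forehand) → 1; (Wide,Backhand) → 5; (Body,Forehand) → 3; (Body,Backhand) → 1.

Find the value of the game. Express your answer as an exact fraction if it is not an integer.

7/3

Row minima: Wide → 1, Body → 1; maximin = 1.
Column maxima: Forehand → 3, Backhand → 5; minimax = 3.
1 ≠ 3, so there is no saddle point; optimal play is mixed.
Let the server play Wide with probability p. Expected payoff against Forehand: 1p + 3(1−p) = −2p + 3; against Backhand: 5p + 1(1−p) = 4p + 1.
Setting these equal: −2p + 3 = 4p + 1 ⇒ −6p = -2 ⇒ p = 1/3, and the value is (-2)·(1/3) + 3 = 7/3.
For the receiver: with q = P(Forehand), equating Wide's and Body's payoffs gives −4q + 5 = 2q + 1 ⇒ q = 2/3.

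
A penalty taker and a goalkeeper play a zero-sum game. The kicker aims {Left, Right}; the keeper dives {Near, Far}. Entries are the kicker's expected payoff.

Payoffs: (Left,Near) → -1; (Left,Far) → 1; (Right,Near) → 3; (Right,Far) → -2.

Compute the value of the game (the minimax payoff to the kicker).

1/7

Row minima: Left → -1, Right → -2; maximin = -1.
Column maxima: Near → 3, Far → 1; minimax = 1.
-1 ≠ 1, so there is no saddle point; optimal play is mixed.
Let the kicker play Left with probability p. Expected payoff against Near: (-1)p + 3(1−p) = −4p + 3; against Far: 1p + (-2)(1−p) = 3p − 2.
Setting these equal: −4p + 3 = 3p − 2 ⇒ −7p = -5 ⇒ p = 5/7, and the value is (-4)·(5/7) + 3 = 1/7.
For the keeper: with q = P(Near), equating Left's and Right's payoffs gives −2q + 1 = 5q − 2 ⇒ q = 3/7.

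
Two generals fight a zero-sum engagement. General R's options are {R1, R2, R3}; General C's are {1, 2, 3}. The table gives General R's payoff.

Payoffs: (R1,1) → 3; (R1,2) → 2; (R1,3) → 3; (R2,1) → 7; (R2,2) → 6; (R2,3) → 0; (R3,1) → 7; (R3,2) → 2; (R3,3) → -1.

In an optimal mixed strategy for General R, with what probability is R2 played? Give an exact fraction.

Row minima: R1 → 2, R2 → 0, R3 → -1; maximin = 2.
Column maxima: 1 → 7, 2 → 6, 3 → 3; minimax = 3.
2 ≠ 3, so there is no saddle point; optimal play is mixed.
1 is strictly dominated by 2 (it gives General R strictly more in every row), so General C never plays it.
With 1 eliminated, R3 is strictly dominated by R2 (R2 gives General R strictly more in every remaining column), so General R never plays it.
On the remaining 2×2 (R1, R2 vs 2, 3):
Let General R play R1 with probability p. Expected payoff against 2: 2p + 6(1−p) = −4p + 6; against 3: 3p + 0(1−p) = 3p.
Setting these equal: −4p + 6 = 3p ⇒ −7p = -6 ⇒ p = 6/7, and the value is (-4)·(6/7) + 6 = 18/7.
For General C: with q = P(2), equating R1's and R2's payoffs gives −q + 3 = 6q ⇒ q = 3/7.

1/7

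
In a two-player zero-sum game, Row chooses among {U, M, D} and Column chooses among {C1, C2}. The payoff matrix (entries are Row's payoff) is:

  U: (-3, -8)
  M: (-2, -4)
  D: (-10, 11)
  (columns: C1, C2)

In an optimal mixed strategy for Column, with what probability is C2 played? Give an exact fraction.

8/23

Row minima: U → -8, M → -4, D → -10; maximin = -4.
Column maxima: C1 → -2, C2 → 11; minimax = -2.
-4 ≠ -2, so there is no saddle point; optimal play is mixed.
U is strictly dominated by M, so Row never plays it.
On the remaining 2×2 (M, D vs C1, C2):
Let Row play M with probability p. Expected payoff against C1: (-2)p + (-10)(1−p) = 8p − 10; against C2: (-4)p + 11(1−p) = −15p + 11.
Setting these equal: 8p − 10 = −15p + 11 ⇒ 23p = 21 ⇒ p = 21/23, and the value is (8)·(21/23) − 10 = -62/23.
For Column: with q = P(C1), equating M's and D's payoffs gives 2q − 4 = −21q + 11 ⇒ q = 15/23.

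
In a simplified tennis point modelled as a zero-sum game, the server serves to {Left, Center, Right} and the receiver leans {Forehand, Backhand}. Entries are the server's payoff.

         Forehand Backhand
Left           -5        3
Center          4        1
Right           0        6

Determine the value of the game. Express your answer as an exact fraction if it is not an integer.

Row minima: Left → -5, Center → 1, Right → 0; maximin = 1.
Column maxima: Forehand → 4, Backhand → 6; minimax = 4.
1 ≠ 4, so there is no saddle point; optimal play is mixed.
Left is strictly dominated by Right, so the server never plays it.
On the remaining 2×2 (Center, Right vs Forehand, Backhand):
Let the server play Center with probability p. Expected payoff against Forehand: 4p + 0(1−p) = 4p; against Backhand: 1p + 6(1−p) = −5p + 6.
Setting these equal: 4p = −5p + 6 ⇒ 9p = 6 ⇒ p = 2/3, and the value is (4)·(2/3) = 8/3.
For the receiver: with q = P(Forehand), equating Center's and Right's payoffs gives 3q + 1 = −6q + 6 ⇒ q = 5/9.

8/3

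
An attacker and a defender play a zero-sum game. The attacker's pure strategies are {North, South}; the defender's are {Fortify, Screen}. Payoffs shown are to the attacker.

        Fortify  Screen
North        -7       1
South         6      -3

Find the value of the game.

-15/17

Row minima: North → -7, South → -3; maximin = -3.
Column maxima: Fortify → 6, Screen → 1; minimax = 1.
-3 ≠ 1, so there is no saddle point; optimal play is mixed.
Let the attacker play North with probability p. Expected payoff against Fortify: (-7)p + 6(1−p) = −13p + 6; against Screen: 1p + (-3)(1−p) = 4p − 3.
Setting these equal: −13p + 6 = 4p − 3 ⇒ −17p = -9 ⇒ p = 9/17, and the value is (-13)·(9/17) + 6 = -15/17.
For the defender: with q = P(Fortify), equating North's and South's payoffs gives −8q + 1 = 9q − 3 ⇒ q = 4/17.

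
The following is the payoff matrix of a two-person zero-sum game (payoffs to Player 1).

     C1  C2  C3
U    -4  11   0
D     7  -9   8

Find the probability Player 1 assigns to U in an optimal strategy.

16/31

Row minima: U → -4, D → -9; maximin = -4.
Column maxima: C1 → 7, C2 → 11, C3 → 8; minimax = 7.
-4 ≠ 7, so there is no saddle point; optimal play is mixed.
C3 is strictly dominated by C1 (it gives Player 1 strictly more in every row), so Player 2 never plays it.
On the remaining 2×2 (U, D vs C1, C2):
Let Player 1 play U with probability p. Expected payoff against C1: (-4)p + 7(1−p) = −11p + 7; against C2: 11p + (-9)(1−p) = 20p − 9.
Setting these equal: −11p + 7 = 20p − 9 ⇒ −31p = -16 ⇒ p = 16/31, and the value is (-11)·(16/31) + 7 = 41/31.
For Player 2: with q = P(C1), equating U's and D's payoffs gives −15q + 11 = 16q − 9 ⇒ q = 20/31.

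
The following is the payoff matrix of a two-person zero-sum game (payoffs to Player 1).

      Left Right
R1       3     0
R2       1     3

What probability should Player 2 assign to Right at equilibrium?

Row minima: R1 → 0, R2 → 1; maximin = 1.
Column maxima: Left → 3, Right → 3; minimax = 3.
1 ≠ 3, so there is no saddle point; optimal play is mixed.
Let Player 1 play R1 with probability p. Expected payoff against Left: 3p + 1(1−p) = 2p + 1; against Right: 0p + 3(1−p) = −3p + 3.
Setting these equal: 2p + 1 = −3p + 3 ⇒ 5p = 2 ⇒ p = 2/5, and the value is (2)·(2/5) + 1 = 9/5.
For Player 2: with q = P(Left), equating R1's and R2's payoffs gives 3q = −2q + 3 ⇒ q = 3/5.

2/5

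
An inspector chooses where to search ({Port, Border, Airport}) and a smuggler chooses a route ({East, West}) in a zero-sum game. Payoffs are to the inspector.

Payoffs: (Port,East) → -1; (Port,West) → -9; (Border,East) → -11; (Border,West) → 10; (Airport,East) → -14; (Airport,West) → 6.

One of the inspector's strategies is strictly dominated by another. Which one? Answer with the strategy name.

Airport

Border gives a strictly higher payoff than Airport against every column: -11 > -14, 10 > 6.
So Airport is strictly dominated and the inspector never plays it.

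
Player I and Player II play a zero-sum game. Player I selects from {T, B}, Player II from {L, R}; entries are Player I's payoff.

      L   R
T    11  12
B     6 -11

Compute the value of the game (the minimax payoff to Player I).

Row minima: T → 11, B → -11; maximin = 11.
Column maxima: L → 11, R → 12; minimax = 11.
Since maximin = minimax = 11, there is a saddle point and the value is 11.

11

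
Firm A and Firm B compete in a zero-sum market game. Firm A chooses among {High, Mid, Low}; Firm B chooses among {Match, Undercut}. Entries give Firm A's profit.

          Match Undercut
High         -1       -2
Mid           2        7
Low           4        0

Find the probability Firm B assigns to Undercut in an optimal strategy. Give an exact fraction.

2/9

Row minima: High → -2, Mid → 2, Low → 0; maximin = 2.
Column maxima: Match → 4, Undercut → 7; minimax = 4.
2 ≠ 4, so there is no saddle point; optimal play is mixed.
High is strictly dominated by Mid, so Firm A never plays it.
On the remaining 2×2 (Mid, Low vs Match, Undercut):
Let Firm A play Mid with probability p. Expected payoff against Match: 2p + 4(1−p) = −2p + 4; against Undercut: 7p + 0(1−p) = 7p.
Setting these equal: −2p + 4 = 7p ⇒ −9p = -4 ⇒ p = 4/9, and the value is (-2)·(4/9) + 4 = 28/9.
For Firm B: with q = P(Match), equating Mid's and Low's payoffs gives −5q + 7 = 4q ⇒ q = 7/9.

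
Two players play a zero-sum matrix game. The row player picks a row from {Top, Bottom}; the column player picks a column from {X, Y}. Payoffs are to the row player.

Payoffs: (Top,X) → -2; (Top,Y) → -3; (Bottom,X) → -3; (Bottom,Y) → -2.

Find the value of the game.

Row minima: Top → -3, Bottom → -3; maximin = -3.
Column maxima: X → -2, Y → -2; minimax = -2.
-3 ≠ -2, so there is no saddle point; optimal play is mixed.
Let the row player play Top with probability p. Expected payoff against X: (-2)p + (-3)(1−p) = p − 3; against Y: (-3)p + (-2)(1−p) = −p − 2.
Setting these equal: p − 3 = −p − 2 ⇒ 2p = 1 ⇒ p = 1/2, and the value is (1)·(1/2) − 3 = -5/2.
For the column player: with q = P(X), equating Top's and Bottom's payoffs gives q − 3 = −q − 2 ⇒ q = 1/2.

-5/2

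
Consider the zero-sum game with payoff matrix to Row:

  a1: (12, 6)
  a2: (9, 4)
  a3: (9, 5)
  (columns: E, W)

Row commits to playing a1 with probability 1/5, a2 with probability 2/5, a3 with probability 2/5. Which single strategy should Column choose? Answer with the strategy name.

If Column plays E, Row's expected payoff is (1/5)·12 + (2/5)·9 + (2/5)·9 = 48/5.
If Column plays W, Row's expected payoff is (1/5)·6 + (2/5)·4 + (2/5)·5 = 24/5.
Column minimizes Row's payoff; the smallest is 24/5, so the best response is W.

W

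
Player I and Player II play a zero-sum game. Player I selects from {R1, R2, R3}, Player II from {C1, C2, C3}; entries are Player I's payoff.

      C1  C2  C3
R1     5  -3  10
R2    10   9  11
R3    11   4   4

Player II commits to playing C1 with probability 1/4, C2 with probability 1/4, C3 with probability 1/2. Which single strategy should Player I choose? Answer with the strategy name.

R2

Expected payoff of R1: (1/4)·5 + (1/4)·(-3) + (1/2)·10 = 11/2.
Expected payoff of R2: (1/4)·10 + (1/4)·9 + (1/2)·11 = 41/4.
Expected payoff of R3: (1/4)·11 + (1/4)·4 + (1/2)·4 = 23/4.
The largest is 41/4, so Player I's best response is R2.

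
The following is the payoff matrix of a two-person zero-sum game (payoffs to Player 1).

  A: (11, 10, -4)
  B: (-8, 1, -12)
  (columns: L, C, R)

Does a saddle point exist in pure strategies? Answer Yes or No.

Yes

Row minima: A → -4, B → -12; maximin = -4.
Column maxima: L → 11, C → 10, R → -4; minimax = -4.
maximin = minimax = -4, so a saddle point exists.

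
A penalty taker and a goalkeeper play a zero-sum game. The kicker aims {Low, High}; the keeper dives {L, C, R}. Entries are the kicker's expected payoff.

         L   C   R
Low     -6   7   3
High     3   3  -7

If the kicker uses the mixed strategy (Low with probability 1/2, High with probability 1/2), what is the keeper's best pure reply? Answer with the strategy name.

If the keeper plays L, the kicker's expected payoff is (1/2)·(-6) + (1/2)·3 = -3/2.
If the keeper plays C, the kicker's expected payoff is (1/2)·7 + (1/2)·3 = 5.
If the keeper plays R, the kicker's expected payoff is (1/2)·3 + (1/2)·(-7) = -2.
The keeper minimizes the kicker's payoff; the smallest is -2, so the best response is R.

R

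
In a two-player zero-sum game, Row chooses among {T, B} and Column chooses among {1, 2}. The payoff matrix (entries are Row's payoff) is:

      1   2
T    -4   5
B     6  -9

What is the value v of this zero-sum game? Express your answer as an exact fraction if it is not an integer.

Row minima: T → -4, B → -9; maximin = -4.
Column maxima: 1 → 6, 2 → 5; minimax = 5.
-4 ≠ 5, so there is no saddle point; optimal play is mixed.
Let Row play T with probability p. Expected payoff against 1: (-4)p + 6(1−p) = −10p + 6; against 2: 5p + (-9)(1−p) = 14p − 9.
Setting these equal: −10p + 6 = 14p − 9 ⇒ −24p = -15 ⇒ p = 5/8, and the value is (-10)·(5/8) + 6 = -1/4.
For Column: with q = P(1), equating T's and B's payoffs gives −9q + 5 = 15q − 9 ⇒ q = 7/12.

-1/4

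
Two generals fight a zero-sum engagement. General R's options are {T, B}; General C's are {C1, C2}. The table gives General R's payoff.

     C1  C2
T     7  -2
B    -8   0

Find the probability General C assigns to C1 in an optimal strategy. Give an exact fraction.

2/17

Row minima: T → -2, B → -8; maximin = -2.
Column maxima: C1 → 7, C2 → 0; minimax = 0.
-2 ≠ 0, so there is no saddle point; optimal play is mixed.
Let General R play T with probability p. Expected payoff against C1: 7p + (-8)(1−p) = 15p − 8; against C2: (-2)p + 0(1−p) = −2p.
Setting these equal: 15p − 8 = −2p ⇒ 17p = 8 ⇒ p = 8/17, and the value is (15)·(8/17) − 8 = -16/17.
For General C: with q = P(C1), equating T's and B's payoffs gives 9q − 2 = −8q ⇒ q = 2/17.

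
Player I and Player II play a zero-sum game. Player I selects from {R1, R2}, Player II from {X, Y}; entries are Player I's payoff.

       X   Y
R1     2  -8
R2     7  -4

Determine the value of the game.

-4

Row minima: R1 → -8, R2 → -4; maximin = -4.
Column maxima: X → 7, Y → -4; minimax = -4.
Since maximin = minimax = -4, there is a saddle point and the value is -4.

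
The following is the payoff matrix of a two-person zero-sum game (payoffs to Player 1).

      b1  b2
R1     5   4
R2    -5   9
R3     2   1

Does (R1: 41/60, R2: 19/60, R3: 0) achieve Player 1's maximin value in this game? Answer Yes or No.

No

Against b1 this mix gives (41/60)·5 + (19/60)·(-5) = 11/6.
Against b2 this mix gives (41/60)·4 + (19/60)·9 = 67/12.
Player 2 will play b1, holding Player 1 to 11/6. Shifting weight toward the row that does better against b1 would raise this floor (the equalizing mix achieves 13/3 against both b1 and b2), so the proposed strategy is not optimal.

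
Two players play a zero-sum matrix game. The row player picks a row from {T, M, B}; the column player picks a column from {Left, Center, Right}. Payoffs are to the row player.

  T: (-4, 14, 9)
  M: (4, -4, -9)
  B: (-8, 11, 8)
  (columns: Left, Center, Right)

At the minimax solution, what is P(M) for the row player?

1/2

Row minima: T → -4, M → -9, B → -8; maximin = -4.
Column maxima: Left → 4, Center → 14, Right → 9; minimax = 4.
-4 ≠ 4, so there is no saddle point; optimal play is mixed.
B is strictly dominated by T, so the row player never plays it.
Center is strictly dominated by Right (it gives the row player strictly more in every row), so the column player never plays it.
On the remaining 2×2 (T, M vs Left, Right):
Let the row player play T with probability p. Expected payoff against Left: (-4)p + 4(1−p) = −8p + 4; against Right: 9p + (-9)(1−p) = 18p − 9.
Setting these equal: −8p + 4 = 18p − 9 ⇒ −26p = -13 ⇒ p = 1/2, and the value is (-8)·(1/2) + 4 = 0.
For the column player: with q = P(Left), equating T's and M's payoffs gives −13q + 9 = 13q − 9 ⇒ q = 9/13.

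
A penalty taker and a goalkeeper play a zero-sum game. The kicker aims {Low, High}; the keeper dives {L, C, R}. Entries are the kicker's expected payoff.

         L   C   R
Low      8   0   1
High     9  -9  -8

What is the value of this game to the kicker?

0

Row minima: Low → 0, High → -9; maximin = 0.
Column maxima: L → 9, C → 0, R → 1; minimax = 0.
Since maximin = minimax = 0, there is a saddle point and the value is 0.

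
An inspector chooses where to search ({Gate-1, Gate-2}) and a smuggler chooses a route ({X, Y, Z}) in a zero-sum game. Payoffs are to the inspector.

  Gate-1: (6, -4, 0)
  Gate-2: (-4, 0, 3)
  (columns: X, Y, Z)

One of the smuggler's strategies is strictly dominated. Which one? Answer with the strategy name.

Y holds the inspector's payoff strictly below Z in every row: -4 < 0, 0 < 3.
So Z is strictly dominated for the smuggler.

Z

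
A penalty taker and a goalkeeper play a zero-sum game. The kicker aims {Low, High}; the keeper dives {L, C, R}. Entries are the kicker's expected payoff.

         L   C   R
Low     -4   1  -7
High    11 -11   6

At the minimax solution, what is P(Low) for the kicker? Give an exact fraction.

17/25

Row minima: Low → -7, High → -11; maximin = -7.
Column maxima: L → 11, C → 1, R → 6; minimax = 1.
-7 ≠ 1, so there is no saddle point; optimal play is mixed.
L is strictly dominated by R (it gives the kicker strictly more in every row), so the keeper never plays it.
On the remaining 2×2 (Low, High vs C, R):
Let the kicker play Low with probability p. Expected payoff against C: 1p + (-11)(1−p) = 12p − 11; against R: (-7)p + 6(1−p) = −13p + 6.
Setting these equal: 12p − 11 = −13p + 6 ⇒ 25p = 17 ⇒ p = 17/25, and the value is (12)·(17/25) − 11 = -71/25.
For the keeper: with q = P(C), equating Low's and High's payoffs gives 8q − 7 = −17q + 6 ⇒ q = 13/25.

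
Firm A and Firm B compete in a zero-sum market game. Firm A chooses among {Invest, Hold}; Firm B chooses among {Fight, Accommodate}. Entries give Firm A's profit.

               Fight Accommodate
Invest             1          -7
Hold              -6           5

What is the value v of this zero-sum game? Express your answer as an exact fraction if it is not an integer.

-37/19

Row minima: Invest → -7, Hold → -6; maximin = -6.
Column maxima: Fight → 1, Accommodate → 5; minimax = 1.
-6 ≠ 1, so there is no saddle point; optimal play is mixed.
Let Firm A play Invest with probability p. Expected payoff against Fight: 1p + (-6)(1−p) = 7p − 6; against Accommodate: (-7)p + 5(1−p) = −12p + 5.
Setting these equal: 7p − 6 = −12p + 5 ⇒ 19p = 11 ⇒ p = 11/19, and the value is (7)·(11/19) − 6 = -37/19.
For Firm B: with q = P(Fight), equating Invest's and Hold's payoffs gives 8q − 7 = −11q + 5 ⇒ q = 12/19.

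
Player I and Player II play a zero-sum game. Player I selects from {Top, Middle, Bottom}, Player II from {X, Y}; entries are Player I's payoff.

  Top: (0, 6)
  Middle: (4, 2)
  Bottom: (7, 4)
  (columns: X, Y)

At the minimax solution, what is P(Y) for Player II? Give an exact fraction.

Row minima: Top → 0, Middle → 2, Bottom → 4; maximin = 4.
Column maxima: X → 7, Y → 6; minimax = 6.
4 ≠ 6, so there is no saddle point; optimal play is mixed.
Middle is strictly dominated by Bottom, so Player I never plays it.
On the remaining 2×2 (Top, Bottom vs X, Y):
Let Player I play Top with probability p. Expected payoff against X: 0p + 7(1−p) = −7p + 7; against Y: 6p + 4(1−p) = 2p + 4.
Setting these equal: −7p + 7 = 2p + 4 ⇒ −9p = -3 ⇒ p = 1/3, and the value is (-7)·(1/3) + 7 = 14/3.
For Player II: with q = P(X), equating Top's and Bottom's payoffs gives −6q + 6 = 3q + 4 ⇒ q = 2/9.

7/9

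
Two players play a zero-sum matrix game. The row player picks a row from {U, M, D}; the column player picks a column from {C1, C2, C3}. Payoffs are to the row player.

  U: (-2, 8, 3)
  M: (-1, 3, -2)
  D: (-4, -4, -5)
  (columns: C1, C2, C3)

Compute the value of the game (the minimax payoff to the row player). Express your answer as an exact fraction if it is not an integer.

-7/6

Row minima: U → -2, M → -2, D → -5; maximin = -2.
Column maxima: C1 → -1, C2 → 8, C3 → 3; minimax = -1.
-2 ≠ -1, so there is no saddle point; optimal play is mixed.
D is strictly dominated by U, so the row player never plays it.
With D eliminated, C2 is strictly dominated by C1 (it gives the row player strictly more in every remaining row), so the column player never plays it.
On the remaining 2×2 (U, M vs C1, C3):
Let the row player play U with probability p. Expected payoff against C1: (-2)p + (-1)(1−p) = −p − 1; against C3: 3p + (-2)(1−p) = 5p − 2.
Setting these equal: −p − 1 = 5p − 2 ⇒ −6p = -1 ⇒ p = 1/6, and the value is (-1)·(1/6) − 1 = -7/6.
For the column player: with q = P(C1), equating U's and M's payoffs gives −5q + 3 = q − 2 ⇒ q = 5/6.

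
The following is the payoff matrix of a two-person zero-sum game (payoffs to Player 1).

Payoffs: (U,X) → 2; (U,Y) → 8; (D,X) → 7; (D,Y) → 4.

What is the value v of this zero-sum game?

Row minima: U → 2, D → 4; maximin = 4.
Column maxima: X → 7, Y → 8; minimax = 7.
4 ≠ 7, so there is no saddle point; optimal play is mixed.
Let Player 1 play U with probability p. Expected payoff against X: 2p + 7(1−p) = −5p + 7; against Y: 8p + 4(1−p) = 4p + 4.
Setting these equal: −5p + 7 = 4p + 4 ⇒ −9p = -3 ⇒ p = 1/3, and the value is (-5)·(1/3) + 7 = 16/3.
For Player 2: with q = P(X), equating U's and D's payoffs gives −6q + 8 = 3q + 4 ⇒ q = 4/9.

16/3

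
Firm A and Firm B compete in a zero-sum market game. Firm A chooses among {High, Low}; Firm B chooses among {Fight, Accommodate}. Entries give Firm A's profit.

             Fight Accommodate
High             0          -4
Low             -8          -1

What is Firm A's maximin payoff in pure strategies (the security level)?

Row minima: High → -4, Low → -8.
The best of these is -4.

-4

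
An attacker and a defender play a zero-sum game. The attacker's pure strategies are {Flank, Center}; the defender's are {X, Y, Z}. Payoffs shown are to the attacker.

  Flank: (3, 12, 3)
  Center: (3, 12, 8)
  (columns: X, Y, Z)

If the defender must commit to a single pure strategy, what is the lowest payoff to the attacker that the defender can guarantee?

Column maxima: X → 3, Y → 12, Z → 8.
The smallest of these is 3.

3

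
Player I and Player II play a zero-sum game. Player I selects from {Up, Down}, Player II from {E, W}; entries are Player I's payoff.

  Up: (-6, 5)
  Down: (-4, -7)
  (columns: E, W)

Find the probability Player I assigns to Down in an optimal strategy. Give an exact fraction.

11/14

Row minima: Up → -6, Down → -7; maximin = -6.
Column maxima: E → -4, W → 5; minimax = -4.
-6 ≠ -4, so there is no saddle point; optimal play is mixed.
Let Player I play Up with probability p. Expected payoff against E: (-6)p + (-4)(1−p) = −2p − 4; against W: 5p + (-7)(1−p) = 12p − 7.
Setting these equal: −2p − 4 = 12p − 7 ⇒ −14p = -3 ⇒ p = 3/14, and the value is (-2)·(3/14) − 4 = -31/7.
For Player II: with q = P(E), equating Up's and Down's payoffs gives −11q + 5 = 3q − 7 ⇒ q = 6/7.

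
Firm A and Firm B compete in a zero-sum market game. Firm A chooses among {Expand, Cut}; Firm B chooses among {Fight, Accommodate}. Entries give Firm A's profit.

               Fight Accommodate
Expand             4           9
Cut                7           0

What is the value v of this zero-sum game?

21/4

Row minima: Expand → 4, Cut → 0; maximin = 4.
Column maxima: Fight → 7, Accommodate → 9; minimax = 7.
4 ≠ 7, so there is no saddle point; optimal play is mixed.
Let Firm A play Expand with probability p. Expected payoff against Fight: 4p + 7(1−p) = −3p + 7; against Accommodate: 9p + 0(1−p) = 9p.
Setting these equal: −3p + 7 = 9p ⇒ −12p = -7 ⇒ p = 7/12, and the value is (-3)·(7/12) + 7 = 21/4.
For Firm B: with q = P(Fight), equating Expand's and Cut's payoffs gives −5q + 9 = 7q ⇒ q = 3/4.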